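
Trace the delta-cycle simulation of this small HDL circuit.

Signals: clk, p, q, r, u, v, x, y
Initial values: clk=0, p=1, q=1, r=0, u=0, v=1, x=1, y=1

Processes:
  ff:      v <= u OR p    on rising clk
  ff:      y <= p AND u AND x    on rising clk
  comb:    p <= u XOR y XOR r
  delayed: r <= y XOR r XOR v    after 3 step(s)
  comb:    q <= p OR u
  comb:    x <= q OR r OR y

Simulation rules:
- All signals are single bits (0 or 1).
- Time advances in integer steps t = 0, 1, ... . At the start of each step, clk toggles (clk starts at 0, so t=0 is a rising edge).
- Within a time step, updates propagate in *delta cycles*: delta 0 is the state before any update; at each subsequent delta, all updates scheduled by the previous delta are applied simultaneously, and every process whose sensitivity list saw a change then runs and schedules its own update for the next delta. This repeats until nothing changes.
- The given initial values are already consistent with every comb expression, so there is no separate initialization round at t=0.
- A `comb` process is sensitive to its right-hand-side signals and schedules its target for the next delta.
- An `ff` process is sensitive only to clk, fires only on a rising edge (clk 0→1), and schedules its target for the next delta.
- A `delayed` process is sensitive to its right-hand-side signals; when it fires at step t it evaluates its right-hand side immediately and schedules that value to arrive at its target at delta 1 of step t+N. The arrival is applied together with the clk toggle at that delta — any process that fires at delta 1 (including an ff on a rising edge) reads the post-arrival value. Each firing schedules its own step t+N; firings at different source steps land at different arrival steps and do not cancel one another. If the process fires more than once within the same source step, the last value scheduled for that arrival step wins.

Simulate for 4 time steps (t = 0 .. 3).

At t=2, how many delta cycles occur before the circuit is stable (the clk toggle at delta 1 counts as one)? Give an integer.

t0.Δ0 u=0 y=1 clk=0 q=1 x=1 p=1 v=1 r=0
t0.Δ1 u=0 y=1 clk=1 q=1 x=1 p=1 v=1 r=0
t0.Δ2 u=0 y=0 clk=1 q=1 x=1 p=1 v=1 r=0
t0.Δ3 u=0 y=0 clk=1 q=1 x=1 p=0 v=1 r=0
t0.Δ4 u=0 y=0 clk=1 q=0 x=1 p=0 v=1 r=0
t0.Δ5 u=0 y=0 clk=1 q=0 x=0 p=0 v=1 r=0
t1.Δ0 u=0 y=0 clk=1 q=0 x=0 p=0 v=1 r=0
t1.Δ1 u=0 y=0 clk=0 q=0 x=0 p=0 v=1 r=0
t2.Δ0 u=0 y=0 clk=0 q=0 x=0 p=0 v=1 r=0
t2.Δ1 u=0 y=0 clk=1 q=0 x=0 p=0 v=1 r=0
t2.Δ2 u=0 y=0 clk=1 q=0 x=0 p=0 v=0 r=0
t3.Δ0 u=0 y=0 clk=1 q=0 x=0 p=0 v=0 r=0
t3.Δ1 u=0 y=0 clk=0 q=0 x=0 p=0 v=0 r=1
t3.Δ2 u=0 y=0 clk=0 q=0 x=1 p=1 v=0 r=1
t3.Δ3 u=0 y=0 clk=0 q=1 x=1 p=1 v=0 r=1

2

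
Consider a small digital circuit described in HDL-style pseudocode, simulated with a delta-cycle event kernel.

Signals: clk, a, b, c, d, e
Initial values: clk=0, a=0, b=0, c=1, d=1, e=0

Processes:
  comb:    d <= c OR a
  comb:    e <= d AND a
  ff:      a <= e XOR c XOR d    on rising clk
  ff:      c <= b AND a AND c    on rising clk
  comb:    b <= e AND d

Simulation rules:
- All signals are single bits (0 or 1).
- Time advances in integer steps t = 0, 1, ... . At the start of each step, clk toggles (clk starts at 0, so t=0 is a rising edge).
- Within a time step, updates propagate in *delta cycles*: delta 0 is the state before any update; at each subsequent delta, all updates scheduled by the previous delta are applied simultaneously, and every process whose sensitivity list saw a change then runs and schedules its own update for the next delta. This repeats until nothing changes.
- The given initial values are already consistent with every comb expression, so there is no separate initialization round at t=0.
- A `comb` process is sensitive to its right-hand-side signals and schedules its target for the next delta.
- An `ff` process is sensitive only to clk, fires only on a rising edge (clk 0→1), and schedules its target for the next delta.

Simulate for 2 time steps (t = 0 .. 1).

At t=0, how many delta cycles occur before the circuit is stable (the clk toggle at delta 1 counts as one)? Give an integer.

t=0 Δ0: d=1 b=0 c=1 a=0 clk=0 e=0
  Δ1: clk:0→1
  Δ2: c:1→0
  Δ3: d:1→0
  (3Δ to stable)
t=1 Δ0: d=0 b=0 c=0 a=0 clk=1 e=0
  Δ1: clk:1→0
  (1Δ to stable)

3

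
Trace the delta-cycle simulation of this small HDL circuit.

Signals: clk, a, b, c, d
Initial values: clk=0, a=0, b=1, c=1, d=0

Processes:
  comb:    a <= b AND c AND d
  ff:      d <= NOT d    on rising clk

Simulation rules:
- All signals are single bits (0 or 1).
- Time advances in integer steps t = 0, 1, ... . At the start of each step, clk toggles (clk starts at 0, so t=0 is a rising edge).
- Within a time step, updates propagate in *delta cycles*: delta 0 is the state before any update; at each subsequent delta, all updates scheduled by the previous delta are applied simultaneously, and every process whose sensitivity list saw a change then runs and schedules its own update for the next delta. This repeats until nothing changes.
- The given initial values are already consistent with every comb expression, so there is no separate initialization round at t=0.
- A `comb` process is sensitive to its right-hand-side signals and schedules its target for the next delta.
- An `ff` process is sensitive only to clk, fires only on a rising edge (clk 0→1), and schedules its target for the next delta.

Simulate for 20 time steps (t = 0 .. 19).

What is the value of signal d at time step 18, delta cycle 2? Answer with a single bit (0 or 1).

[bits: c,b,clk,d,a]
t=0: Δ0=11000 Δ1=11100 Δ2=11110 Δ3=11111 | 3Δ
t=1: Δ0=11111 Δ1=11011 | 1Δ
t=2: Δ0=11011 Δ1=11111 Δ2=11101 Δ3=11100 | 3Δ
t=3: Δ0=11100 Δ1=11000 | 1Δ
t=4: Δ0=11000 Δ1=11100 Δ2=11110 Δ3=11111 | 3Δ
t=5: Δ0=11111 Δ1=11011 | 1Δ
t=6: Δ0=11011 Δ1=11111 Δ2=11101 Δ3=11100 | 3Δ
t=7: Δ0=11100 Δ1=11000 | 1Δ
t=8: Δ0=11000 Δ1=11100 Δ2=11110 Δ3=11111 | 3Δ
t=9: Δ0=11111 Δ1=11011 | 1Δ
t=10: Δ0=11011 Δ1=11111 Δ2=11101 Δ3=11100 | 3Δ
t=11: Δ0=11100 Δ1=11000 | 1Δ
t=12: Δ0=11000 Δ1=11100 Δ2=11110 Δ3=11111 | 3Δ
t=13: Δ0=11111 Δ1=11011 | 1Δ
t=14: Δ0=11011 Δ1=11111 Δ2=11101 Δ3=11100 | 3Δ
t=15: Δ0=11100 Δ1=11000 | 1Δ
t=16: Δ0=11000 Δ1=11100 Δ2=11110 Δ3=11111 | 3Δ
t=17: Δ0=11111 Δ1=11011 | 1Δ
t=18: Δ0=11011 Δ1=11111 Δ2=11101 Δ3=11100 | 3Δ
t=19: Δ0=11100 Δ1=11000 | 1Δ

0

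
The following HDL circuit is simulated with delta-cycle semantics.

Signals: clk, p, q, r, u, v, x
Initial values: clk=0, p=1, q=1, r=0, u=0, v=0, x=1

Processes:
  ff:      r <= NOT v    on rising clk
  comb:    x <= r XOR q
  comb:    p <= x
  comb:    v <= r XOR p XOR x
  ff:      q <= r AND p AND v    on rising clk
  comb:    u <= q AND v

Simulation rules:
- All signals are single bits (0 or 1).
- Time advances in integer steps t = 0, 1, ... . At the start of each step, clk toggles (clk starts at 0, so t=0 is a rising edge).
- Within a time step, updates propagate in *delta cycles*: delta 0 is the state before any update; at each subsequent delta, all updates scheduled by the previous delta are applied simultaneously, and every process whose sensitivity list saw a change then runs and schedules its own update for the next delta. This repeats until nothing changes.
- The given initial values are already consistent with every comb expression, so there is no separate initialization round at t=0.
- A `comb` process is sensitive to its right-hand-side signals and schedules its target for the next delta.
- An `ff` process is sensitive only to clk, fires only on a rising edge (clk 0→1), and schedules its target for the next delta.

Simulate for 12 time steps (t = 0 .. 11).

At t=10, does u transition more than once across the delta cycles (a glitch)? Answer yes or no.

t=0 Δ0: q=1 clk=0 x=1 v=0 p=1 u=0 r=0
  Δ1: clk:0→1
  Δ2: q:1→0, r:0→1
  Δ3: v:0→1
  (3Δ to stable)
t=1 Δ0: q=0 clk=1 x=1 v=1 p=1 u=0 r=1
  Δ1: clk:1→0
  (1Δ to stable)
t=2 Δ0: q=0 clk=0 x=1 v=1 p=1 u=0 r=1
  Δ1: clk:0→1
  Δ2: q:0→1, r:1→0
  Δ3: v:1→0, u:0→1
  Δ4: u:1→0
  (4Δ to stable)
t=3 Δ0: q=1 clk=1 x=1 v=0 p=1 u=0 r=0
  Δ1: clk:1→0
  (1Δ to stable)
t=4 Δ0: q=1 clk=0 x=1 v=0 p=1 u=0 r=0
  Δ1: clk:0→1
  Δ2: q:1→0, r:0→1
  Δ3: v:0→1
  (3Δ to stable)
t=5 Δ0: q=0 clk=1 x=1 v=1 p=1 u=0 r=1
  Δ1: clk:1→0
  (1Δ to stable)
t=6 Δ0: q=0 clk=0 x=1 v=1 p=1 u=0 r=1
  Δ1: clk:0→1
  Δ2: q:0→1, r:1→0
  Δ3: v:1→0, u:0→1
  Δ4: u:1→0
  (4Δ to stable)
t=7 Δ0: q=1 clk=1 x=1 v=0 p=1 u=0 r=0
  Δ1: clk:1→0
  (1Δ to stable)
t=8 Δ0: q=1 clk=0 x=1 v=0 p=1 u=0 r=0
  Δ1: clk:0→1
  Δ2: q:1→0, r:0→1
  Δ3: v:0→1
  (3Δ to stable)
t=9 Δ0: q=0 clk=1 x=1 v=1 p=1 u=0 r=1
  Δ1: clk:1→0
  (1Δ to stable)
t=10 Δ0: q=0 clk=0 x=1 v=1 p=1 u=0 r=1
  Δ1: clk:0→1
  Δ2: q:0→1, r:1→0
  Δ3: v:1→0, u:0→1
  Δ4: u:1→0
  (4Δ to stable)
t=11 Δ0: q=1 clk=1 x=1 v=0 p=1 u=0 r=0
  Δ1: clk:1→0
  (1Δ to stable)

yes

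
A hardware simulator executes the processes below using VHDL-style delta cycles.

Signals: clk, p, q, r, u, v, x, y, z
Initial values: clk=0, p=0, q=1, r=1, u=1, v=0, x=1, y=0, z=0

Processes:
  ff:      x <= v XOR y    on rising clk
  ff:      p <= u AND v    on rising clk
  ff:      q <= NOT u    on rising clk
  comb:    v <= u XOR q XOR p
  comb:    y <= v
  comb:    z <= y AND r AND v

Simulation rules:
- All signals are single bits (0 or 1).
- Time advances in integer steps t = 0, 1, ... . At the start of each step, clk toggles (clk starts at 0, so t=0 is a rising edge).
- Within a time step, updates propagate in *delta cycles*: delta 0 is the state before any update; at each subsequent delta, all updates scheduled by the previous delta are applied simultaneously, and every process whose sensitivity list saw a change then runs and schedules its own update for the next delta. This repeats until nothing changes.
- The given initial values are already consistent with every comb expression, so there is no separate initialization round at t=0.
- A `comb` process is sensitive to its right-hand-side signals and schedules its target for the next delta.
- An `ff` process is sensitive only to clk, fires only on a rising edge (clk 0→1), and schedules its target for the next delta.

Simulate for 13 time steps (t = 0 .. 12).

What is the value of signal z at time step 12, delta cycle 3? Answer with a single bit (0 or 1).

[bits: y,p,v,q,z,x,r,clk,u]
t=0: Δ0=000101101 Δ1=000101111 Δ2=000000111 Δ3=001000111 Δ4=101000111 Δ5=101010111 | 5Δ
t=1: Δ0=101010111 Δ1=101010101 | 1Δ
t=2: Δ0=101010101 Δ1=101010111 Δ2=111010111 Δ3=110010111 Δ4=010000111 | 4Δ
t=3: Δ0=010000111 Δ1=010000101 | 1Δ
t=4: Δ0=010000101 Δ1=010000111 Δ2=000000111 Δ3=001000111 Δ4=101000111 Δ5=101010111 | 5Δ
t=5: Δ0=101010111 Δ1=101010101 | 1Δ
t=6: Δ0=101010101 Δ1=101010111 Δ2=111010111 Δ3=110010111 Δ4=010000111 | 4Δ
t=7: Δ0=010000111 Δ1=010000101 | 1Δ
t=8: Δ0=010000101 Δ1=010000111 Δ2=000000111 Δ3=001000111 Δ4=101000111 Δ5=101010111 | 5Δ
t=9: Δ0=101010111 Δ1=101010101 | 1Δ
t=10: Δ0=101010101 Δ1=101010111 Δ2=111010111 Δ3=110010111 Δ4=010000111 | 4Δ
t=11: Δ0=010000111 Δ1=010000101 | 1Δ
t=12: Δ0=010000101 Δ1=010000111 Δ2=000000111 Δ3=001000111 Δ4=101000111 Δ5=101010111 | 5Δ

0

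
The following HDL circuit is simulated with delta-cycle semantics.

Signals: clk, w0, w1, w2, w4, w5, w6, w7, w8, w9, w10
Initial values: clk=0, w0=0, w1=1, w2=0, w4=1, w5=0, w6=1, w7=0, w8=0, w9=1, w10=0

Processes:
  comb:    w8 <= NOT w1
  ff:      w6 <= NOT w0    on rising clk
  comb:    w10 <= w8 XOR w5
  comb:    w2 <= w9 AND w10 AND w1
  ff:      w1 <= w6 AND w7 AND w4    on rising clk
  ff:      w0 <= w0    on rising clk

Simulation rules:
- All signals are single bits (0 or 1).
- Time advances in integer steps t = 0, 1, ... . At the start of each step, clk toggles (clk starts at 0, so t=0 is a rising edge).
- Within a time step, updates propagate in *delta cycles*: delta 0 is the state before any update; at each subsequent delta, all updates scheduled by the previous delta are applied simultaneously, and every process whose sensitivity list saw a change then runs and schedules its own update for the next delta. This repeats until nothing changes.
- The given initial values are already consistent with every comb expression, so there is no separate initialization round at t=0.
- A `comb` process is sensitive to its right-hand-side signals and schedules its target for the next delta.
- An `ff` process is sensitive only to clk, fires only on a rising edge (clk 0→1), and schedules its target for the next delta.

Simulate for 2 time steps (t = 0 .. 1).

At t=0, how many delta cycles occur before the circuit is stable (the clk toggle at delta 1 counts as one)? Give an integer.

4

t0.Δ0 w0=0 w2=0 w10=0 w1=1 w4=1 w7=0 w6=1 w8=0 w5=0 clk=0 w9=1
t0.Δ1 w0=0 w2=0 w10=0 w1=1 w4=1 w7=0 w6=1 w8=0 w5=0 clk=1 w9=1
t0.Δ2 w0=0 w2=0 w10=0 w1=0 w4=1 w7=0 w6=1 w8=0 w5=0 clk=1 w9=1
t0.Δ3 w0=0 w2=0 w10=0 w1=0 w4=1 w7=0 w6=1 w8=1 w5=0 clk=1 w9=1
t0.Δ4 w0=0 w2=0 w10=1 w1=0 w4=1 w7=0 w6=1 w8=1 w5=0 clk=1 w9=1
t1.Δ0 w0=0 w2=0 w10=1 w1=0 w4=1 w7=0 w6=1 w8=1 w5=0 clk=1 w9=1
t1.Δ1 w0=0 w2=0 w10=1 w1=0 w4=1 w7=0 w6=1 w8=1 w5=0 clk=0 w9=1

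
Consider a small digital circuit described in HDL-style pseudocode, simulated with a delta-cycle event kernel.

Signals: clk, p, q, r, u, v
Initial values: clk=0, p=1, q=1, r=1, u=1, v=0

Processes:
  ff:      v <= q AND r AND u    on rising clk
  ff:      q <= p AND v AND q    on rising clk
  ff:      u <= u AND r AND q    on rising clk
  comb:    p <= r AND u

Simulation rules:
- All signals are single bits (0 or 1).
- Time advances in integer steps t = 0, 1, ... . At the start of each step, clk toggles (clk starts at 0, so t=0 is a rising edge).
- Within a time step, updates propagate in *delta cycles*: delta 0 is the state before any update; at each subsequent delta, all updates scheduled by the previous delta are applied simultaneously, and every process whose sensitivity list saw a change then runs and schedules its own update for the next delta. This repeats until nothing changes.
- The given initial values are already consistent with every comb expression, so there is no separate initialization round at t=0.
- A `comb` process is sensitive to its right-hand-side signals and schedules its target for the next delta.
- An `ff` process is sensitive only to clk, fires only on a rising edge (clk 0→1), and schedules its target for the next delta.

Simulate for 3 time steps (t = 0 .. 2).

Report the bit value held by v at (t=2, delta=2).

[bits: q,u,clk,p,v,r]
t=0: Δ0=110101 Δ1=111101 Δ2=011111 | 2Δ
t=1: Δ0=011111 Δ1=010111 | 1Δ
t=2: Δ0=010111 Δ1=011111 Δ2=001101 Δ3=001001 | 3Δ

0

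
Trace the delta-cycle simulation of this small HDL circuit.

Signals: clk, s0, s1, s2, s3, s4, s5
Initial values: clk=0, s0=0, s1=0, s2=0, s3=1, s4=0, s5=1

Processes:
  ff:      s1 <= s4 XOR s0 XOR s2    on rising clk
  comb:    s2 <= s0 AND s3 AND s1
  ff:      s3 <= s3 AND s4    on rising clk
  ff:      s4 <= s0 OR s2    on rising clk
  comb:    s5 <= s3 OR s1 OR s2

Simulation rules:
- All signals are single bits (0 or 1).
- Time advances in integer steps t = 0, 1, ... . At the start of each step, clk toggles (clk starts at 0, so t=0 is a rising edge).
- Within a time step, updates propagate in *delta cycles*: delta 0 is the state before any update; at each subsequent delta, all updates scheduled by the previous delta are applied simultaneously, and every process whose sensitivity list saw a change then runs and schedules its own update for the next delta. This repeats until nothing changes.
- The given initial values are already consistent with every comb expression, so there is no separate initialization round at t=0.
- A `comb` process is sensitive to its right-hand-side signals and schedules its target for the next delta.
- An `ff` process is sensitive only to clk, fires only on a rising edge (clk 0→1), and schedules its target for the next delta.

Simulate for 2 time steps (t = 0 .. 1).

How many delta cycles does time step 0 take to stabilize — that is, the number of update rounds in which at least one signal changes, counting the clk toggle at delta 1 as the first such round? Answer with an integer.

t0.Δ0 s0=0 s4=0 s1=0 clk=0 s5=1 s3=1 s2=0
t0.Δ1 s0=0 s4=0 s1=0 clk=1 s5=1 s3=1 s2=0
t0.Δ2 s0=0 s4=0 s1=0 clk=1 s5=1 s3=0 s2=0
t0.Δ3 s0=0 s4=0 s1=0 clk=1 s5=0 s3=0 s2=0
t1.Δ0 s0=0 s4=0 s1=0 clk=1 s5=0 s3=0 s2=0
t1.Δ1 s0=0 s4=0 s1=0 clk=0 s5=0 s3=0 s2=0

3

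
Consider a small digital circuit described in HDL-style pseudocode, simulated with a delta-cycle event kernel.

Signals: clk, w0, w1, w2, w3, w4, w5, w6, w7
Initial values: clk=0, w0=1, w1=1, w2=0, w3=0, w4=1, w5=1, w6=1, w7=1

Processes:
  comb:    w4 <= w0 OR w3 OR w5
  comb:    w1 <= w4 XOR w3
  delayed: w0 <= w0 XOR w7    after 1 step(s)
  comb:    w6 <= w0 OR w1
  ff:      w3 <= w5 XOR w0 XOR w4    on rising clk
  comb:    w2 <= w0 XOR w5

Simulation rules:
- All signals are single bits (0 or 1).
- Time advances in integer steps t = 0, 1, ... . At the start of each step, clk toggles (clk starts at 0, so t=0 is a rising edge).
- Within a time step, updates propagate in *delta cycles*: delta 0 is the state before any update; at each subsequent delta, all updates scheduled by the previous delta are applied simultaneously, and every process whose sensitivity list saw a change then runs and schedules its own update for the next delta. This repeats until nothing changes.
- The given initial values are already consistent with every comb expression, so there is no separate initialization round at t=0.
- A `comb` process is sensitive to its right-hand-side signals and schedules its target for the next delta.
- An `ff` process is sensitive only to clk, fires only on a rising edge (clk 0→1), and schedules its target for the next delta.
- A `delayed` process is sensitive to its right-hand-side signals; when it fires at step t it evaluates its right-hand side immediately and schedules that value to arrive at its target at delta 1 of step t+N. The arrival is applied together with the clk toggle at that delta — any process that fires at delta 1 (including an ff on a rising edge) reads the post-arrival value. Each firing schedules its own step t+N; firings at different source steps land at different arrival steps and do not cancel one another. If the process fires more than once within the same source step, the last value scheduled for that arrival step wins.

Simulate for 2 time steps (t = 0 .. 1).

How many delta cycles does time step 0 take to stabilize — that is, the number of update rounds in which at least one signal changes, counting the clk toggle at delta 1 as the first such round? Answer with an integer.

3

t=0 Δ0: w0=1 w6=1 w4=1 w7=1 w5=1 clk=0 w3=0 w1=1 w2=0
  Δ1: clk:0→1
  Δ2: w3:0→1
  Δ3: w1:1→0
  (3Δ to stable)
t=1 Δ0: w0=1 w6=1 w4=1 w7=1 w5=1 clk=1 w3=1 w1=0 w2=0
  Δ1: clk:1→0
  (1Δ to stable)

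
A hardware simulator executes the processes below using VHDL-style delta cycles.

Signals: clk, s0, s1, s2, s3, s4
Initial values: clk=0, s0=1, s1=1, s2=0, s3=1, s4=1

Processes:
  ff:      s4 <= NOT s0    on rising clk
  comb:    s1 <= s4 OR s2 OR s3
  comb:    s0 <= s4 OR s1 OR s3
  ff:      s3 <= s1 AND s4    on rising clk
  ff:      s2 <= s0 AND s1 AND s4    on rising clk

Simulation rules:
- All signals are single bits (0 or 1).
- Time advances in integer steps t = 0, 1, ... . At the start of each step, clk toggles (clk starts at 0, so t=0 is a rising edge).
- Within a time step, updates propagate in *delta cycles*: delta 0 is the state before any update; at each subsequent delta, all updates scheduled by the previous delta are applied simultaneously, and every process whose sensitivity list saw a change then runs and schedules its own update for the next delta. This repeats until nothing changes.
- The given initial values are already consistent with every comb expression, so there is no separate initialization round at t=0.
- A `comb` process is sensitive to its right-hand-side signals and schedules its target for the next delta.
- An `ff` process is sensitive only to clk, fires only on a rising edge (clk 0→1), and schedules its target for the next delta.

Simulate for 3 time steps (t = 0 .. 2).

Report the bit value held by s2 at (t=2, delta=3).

0

[bits: s3,s4,s2,s0,clk,s1]
t=0: Δ0=110101 Δ1=110111 Δ2=101111 | 2Δ
t=1: Δ0=101111 Δ1=101101 | 1Δ
t=2: Δ0=101101 Δ1=101111 Δ2=000111 Δ3=000110 Δ4=000010 | 4Δ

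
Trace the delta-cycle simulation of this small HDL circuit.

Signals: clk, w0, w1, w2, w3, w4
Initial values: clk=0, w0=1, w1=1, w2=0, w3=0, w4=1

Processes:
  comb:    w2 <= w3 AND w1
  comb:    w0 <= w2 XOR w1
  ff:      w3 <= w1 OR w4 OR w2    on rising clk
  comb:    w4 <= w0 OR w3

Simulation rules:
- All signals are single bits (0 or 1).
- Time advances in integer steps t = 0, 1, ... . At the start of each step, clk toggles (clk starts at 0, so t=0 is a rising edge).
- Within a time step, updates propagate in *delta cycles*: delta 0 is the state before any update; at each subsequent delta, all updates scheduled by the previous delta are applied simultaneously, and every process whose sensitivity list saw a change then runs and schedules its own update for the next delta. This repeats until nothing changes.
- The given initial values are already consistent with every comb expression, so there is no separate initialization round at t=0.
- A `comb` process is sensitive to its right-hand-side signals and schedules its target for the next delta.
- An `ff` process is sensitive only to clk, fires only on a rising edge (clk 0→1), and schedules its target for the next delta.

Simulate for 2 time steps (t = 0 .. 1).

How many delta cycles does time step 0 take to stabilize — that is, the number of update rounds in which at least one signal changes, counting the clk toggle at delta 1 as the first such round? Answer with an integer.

[bits: w4,w1,w0,w2,clk,w3]
t=0: Δ0=111000 Δ1=111010 Δ2=111011 Δ3=111111 Δ4=110111 | 4Δ
t=1: Δ0=110111 Δ1=110101 | 1Δ

4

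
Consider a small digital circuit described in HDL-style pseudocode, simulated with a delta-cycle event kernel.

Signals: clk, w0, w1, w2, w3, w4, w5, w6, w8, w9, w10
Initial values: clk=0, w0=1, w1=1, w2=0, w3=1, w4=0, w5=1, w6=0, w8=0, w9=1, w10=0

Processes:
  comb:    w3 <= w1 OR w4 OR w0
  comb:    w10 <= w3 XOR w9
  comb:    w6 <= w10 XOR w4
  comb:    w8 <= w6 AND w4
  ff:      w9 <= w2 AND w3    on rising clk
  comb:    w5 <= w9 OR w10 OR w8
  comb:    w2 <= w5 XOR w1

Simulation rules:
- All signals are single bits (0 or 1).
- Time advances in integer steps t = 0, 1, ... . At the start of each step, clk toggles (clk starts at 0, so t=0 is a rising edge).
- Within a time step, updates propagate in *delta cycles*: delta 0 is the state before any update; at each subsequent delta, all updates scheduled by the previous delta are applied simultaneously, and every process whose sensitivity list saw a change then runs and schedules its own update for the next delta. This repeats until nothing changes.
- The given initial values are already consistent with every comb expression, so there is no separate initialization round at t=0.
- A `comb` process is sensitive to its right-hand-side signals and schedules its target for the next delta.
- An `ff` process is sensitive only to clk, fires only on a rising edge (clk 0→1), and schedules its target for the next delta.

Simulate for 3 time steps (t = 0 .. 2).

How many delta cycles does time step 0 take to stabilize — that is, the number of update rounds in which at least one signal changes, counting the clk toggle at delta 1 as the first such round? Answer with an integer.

[bits: w10,w2,w5,w6,w9,clk,w4,w0,w1,w8,w3]
t=0: Δ0=00101001101 Δ1=00101101101 Δ2=00100101101 Δ3=10000101101 Δ4=11110101101 Δ5=10110101101 | 5Δ
t=1: Δ0=10110101101 Δ1=10110001101 | 1Δ
t=2: Δ0=10110001101 Δ1=10110101101 | 1Δ

5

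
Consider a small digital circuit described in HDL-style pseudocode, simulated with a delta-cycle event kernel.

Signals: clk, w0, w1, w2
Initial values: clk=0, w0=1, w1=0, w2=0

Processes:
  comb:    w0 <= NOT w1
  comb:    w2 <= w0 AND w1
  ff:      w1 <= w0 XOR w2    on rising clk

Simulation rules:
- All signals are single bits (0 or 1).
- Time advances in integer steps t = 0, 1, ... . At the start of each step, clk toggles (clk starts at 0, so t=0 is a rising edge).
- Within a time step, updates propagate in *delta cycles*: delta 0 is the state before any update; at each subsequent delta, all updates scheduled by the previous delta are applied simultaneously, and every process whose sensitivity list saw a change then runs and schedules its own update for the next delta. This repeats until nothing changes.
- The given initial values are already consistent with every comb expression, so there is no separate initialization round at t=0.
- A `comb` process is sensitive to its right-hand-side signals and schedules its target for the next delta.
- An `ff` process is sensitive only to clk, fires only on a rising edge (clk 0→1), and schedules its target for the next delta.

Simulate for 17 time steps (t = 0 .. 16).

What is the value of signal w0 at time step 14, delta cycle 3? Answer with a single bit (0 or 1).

t0.Δ0 clk=0 w0=1 w1=0 w2=0
t0.Δ1 clk=1 w0=1 w1=0 w2=0
t0.Δ2 clk=1 w0=1 w1=1 w2=0
t0.Δ3 clk=1 w0=0 w1=1 w2=1
t0.Δ4 clk=1 w0=0 w1=1 w2=0
t1.Δ0 clk=1 w0=0 w1=1 w2=0
t1.Δ1 clk=0 w0=0 w1=1 w2=0
t2.Δ0 clk=0 w0=0 w1=1 w2=0
t2.Δ1 clk=1 w0=0 w1=1 w2=0
t2.Δ2 clk=1 w0=0 w1=0 w2=0
t2.Δ3 clk=1 w0=1 w1=0 w2=0
t3.Δ0 clk=1 w0=1 w1=0 w2=0
t3.Δ1 clk=0 w0=1 w1=0 w2=0
t4.Δ0 clk=0 w0=1 w1=0 w2=0
t4.Δ1 clk=1 w0=1 w1=0 w2=0
t4.Δ2 clk=1 w0=1 w1=1 w2=0
t4.Δ3 clk=1 w0=0 w1=1 w2=1
t4.Δ4 clk=1 w0=0 w1=1 w2=0
t5.Δ0 clk=1 w0=0 w1=1 w2=0
t5.Δ1 clk=0 w0=0 w1=1 w2=0
t6.Δ0 clk=0 w0=0 w1=1 w2=0
t6.Δ1 clk=1 w0=0 w1=1 w2=0
t6.Δ2 clk=1 w0=0 w1=0 w2=0
t6.Δ3 clk=1 w0=1 w1=0 w2=0
t7.Δ0 clk=1 w0=1 w1=0 w2=0
t7.Δ1 clk=0 w0=1 w1=0 w2=0
t8.Δ0 clk=0 w0=1 w1=0 w2=0
t8.Δ1 clk=1 w0=1 w1=0 w2=0
t8.Δ2 clk=1 w0=1 w1=1 w2=0
t8.Δ3 clk=1 w0=0 w1=1 w2=1
t8.Δ4 clk=1 w0=0 w1=1 w2=0
t9.Δ0 clk=1 w0=0 w1=1 w2=0
t9.Δ1 clk=0 w0=0 w1=1 w2=0
t10.Δ0 clk=0 w0=0 w1=1 w2=0
t10.Δ1 clk=1 w0=0 w1=1 w2=0
t10.Δ2 clk=1 w0=0 w1=0 w2=0
t10.Δ3 clk=1 w0=1 w1=0 w2=0
t11.Δ0 clk=1 w0=1 w1=0 w2=0
t11.Δ1 clk=0 w0=1 w1=0 w2=0
t12.Δ0 clk=0 w0=1 w1=0 w2=0
t12.Δ1 clk=1 w0=1 w1=0 w2=0
t12.Δ2 clk=1 w0=1 w1=1 w2=0
t12.Δ3 clk=1 w0=0 w1=1 w2=1
t12.Δ4 clk=1 w0=0 w1=1 w2=0
t13.Δ0 clk=1 w0=0 w1=1 w2=0
t13.Δ1 clk=0 w0=0 w1=1 w2=0
t14.Δ0 clk=0 w0=0 w1=1 w2=0
t14.Δ1 clk=1 w0=0 w1=1 w2=0
t14.Δ2 clk=1 w0=0 w1=0 w2=0
t14.Δ3 clk=1 w0=1 w1=0 w2=0
t15.Δ0 clk=1 w0=1 w1=0 w2=0
t15.Δ1 clk=0 w0=1 w1=0 w2=0
t16.Δ0 clk=0 w0=1 w1=0 w2=0
t16.Δ1 clk=1 w0=1 w1=0 w2=0
t16.Δ2 clk=1 w0=1 w1=1 w2=0
t16.Δ3 clk=1 w0=0 w1=1 w2=1
t16.Δ4 clk=1 w0=0 w1=1 w2=0

1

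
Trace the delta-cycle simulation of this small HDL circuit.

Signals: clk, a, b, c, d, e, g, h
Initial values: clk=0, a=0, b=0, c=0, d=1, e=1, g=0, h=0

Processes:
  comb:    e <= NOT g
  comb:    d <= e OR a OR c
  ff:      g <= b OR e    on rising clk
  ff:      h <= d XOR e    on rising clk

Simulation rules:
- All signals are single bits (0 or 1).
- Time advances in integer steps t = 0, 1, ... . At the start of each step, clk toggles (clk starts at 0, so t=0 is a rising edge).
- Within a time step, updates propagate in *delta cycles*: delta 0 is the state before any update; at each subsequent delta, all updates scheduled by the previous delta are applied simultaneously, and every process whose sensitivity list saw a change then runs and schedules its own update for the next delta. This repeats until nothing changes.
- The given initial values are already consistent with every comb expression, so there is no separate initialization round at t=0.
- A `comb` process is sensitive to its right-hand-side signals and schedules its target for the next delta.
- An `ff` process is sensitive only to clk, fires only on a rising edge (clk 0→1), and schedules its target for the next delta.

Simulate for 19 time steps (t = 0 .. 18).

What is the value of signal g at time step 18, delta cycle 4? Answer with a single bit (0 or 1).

0

t0.Δ0 g=0 clk=0 b=0 d=1 e=1 c=0 h=0 a=0
t0.Δ1 g=0 clk=1 b=0 d=1 e=1 c=0 h=0 a=0
t0.Δ2 g=1 clk=1 b=0 d=1 e=1 c=0 h=0 a=0
t0.Δ3 g=1 clk=1 b=0 d=1 e=0 c=0 h=0 a=0
t0.Δ4 g=1 clk=1 b=0 d=0 e=0 c=0 h=0 a=0
t1.Δ0 g=1 clk=1 b=0 d=0 e=0 c=0 h=0 a=0
t1.Δ1 g=1 clk=0 b=0 d=0 e=0 c=0 h=0 a=0
t2.Δ0 g=1 clk=0 b=0 d=0 e=0 c=0 h=0 a=0
t2.Δ1 g=1 clk=1 b=0 d=0 e=0 c=0 h=0 a=0
t2.Δ2 g=0 clk=1 b=0 d=0 e=0 c=0 h=0 a=0
t2.Δ3 g=0 clk=1 b=0 d=0 e=1 c=0 h=0 a=0
t2.Δ4 g=0 clk=1 b=0 d=1 e=1 c=0 h=0 a=0
t3.Δ0 g=0 clk=1 b=0 d=1 e=1 c=0 h=0 a=0
t3.Δ1 g=0 clk=0 b=0 d=1 e=1 c=0 h=0 a=0
t4.Δ0 g=0 clk=0 b=0 d=1 e=1 c=0 h=0 a=0
t4.Δ1 g=0 clk=1 b=0 d=1 e=1 c=0 h=0 a=0
t4.Δ2 g=1 clk=1 b=0 d=1 e=1 c=0 h=0 a=0
t4.Δ3 g=1 clk=1 b=0 d=1 e=0 c=0 h=0 a=0
t4.Δ4 g=1 clk=1 b=0 d=0 e=0 c=0 h=0 a=0
t5.Δ0 g=1 clk=1 b=0 d=0 e=0 c=0 h=0 a=0
t5.Δ1 g=1 clk=0 b=0 d=0 e=0 c=0 h=0 a=0
t6.Δ0 g=1 clk=0 b=0 d=0 e=0 c=0 h=0 a=0
t6.Δ1 g=1 clk=1 b=0 d=0 e=0 c=0 h=0 a=0
t6.Δ2 g=0 clk=1 b=0 d=0 e=0 c=0 h=0 a=0
t6.Δ3 g=0 clk=1 b=0 d=0 e=1 c=0 h=0 a=0
t6.Δ4 g=0 clk=1 b=0 d=1 e=1 c=0 h=0 a=0
t7.Δ0 g=0 clk=1 b=0 d=1 e=1 c=0 h=0 a=0
t7.Δ1 g=0 clk=0 b=0 d=1 e=1 c=0 h=0 a=0
t8.Δ0 g=0 clk=0 b=0 d=1 e=1 c=0 h=0 a=0
t8.Δ1 g=0 clk=1 b=0 d=1 e=1 c=0 h=0 a=0
t8.Δ2 g=1 clk=1 b=0 d=1 e=1 c=0 h=0 a=0
t8.Δ3 g=1 clk=1 b=0 d=1 e=0 c=0 h=0 a=0
t8.Δ4 g=1 clk=1 b=0 d=0 e=0 c=0 h=0 a=0
t9.Δ0 g=1 clk=1 b=0 d=0 e=0 c=0 h=0 a=0
t9.Δ1 g=1 clk=0 b=0 d=0 e=0 c=0 h=0 a=0
t10.Δ0 g=1 clk=0 b=0 d=0 e=0 c=0 h=0 a=0
t10.Δ1 g=1 clk=1 b=0 d=0 e=0 c=0 h=0 a=0
t10.Δ2 g=0 clk=1 b=0 d=0 e=0 c=0 h=0 a=0
t10.Δ3 g=0 clk=1 b=0 d=0 e=1 c=0 h=0 a=0
t10.Δ4 g=0 clk=1 b=0 d=1 e=1 c=0 h=0 a=0
t11.Δ0 g=0 clk=1 b=0 d=1 e=1 c=0 h=0 a=0
t11.Δ1 g=0 clk=0 b=0 d=1 e=1 c=0 h=0 a=0
t12.Δ0 g=0 clk=0 b=0 d=1 e=1 c=0 h=0 a=0
t12.Δ1 g=0 clk=1 b=0 d=1 e=1 c=0 h=0 a=0
t12.Δ2 g=1 clk=1 b=0 d=1 e=1 c=0 h=0 a=0
t12.Δ3 g=1 clk=1 b=0 d=1 e=0 c=0 h=0 a=0
t12.Δ4 g=1 clk=1 b=0 d=0 e=0 c=0 h=0 a=0
t13.Δ0 g=1 clk=1 b=0 d=0 e=0 c=0 h=0 a=0
t13.Δ1 g=1 clk=0 b=0 d=0 e=0 c=0 h=0 a=0
t14.Δ0 g=1 clk=0 b=0 d=0 e=0 c=0 h=0 a=0
t14.Δ1 g=1 clk=1 b=0 d=0 e=0 c=0 h=0 a=0
t14.Δ2 g=0 clk=1 b=0 d=0 e=0 c=0 h=0 a=0
t14.Δ3 g=0 clk=1 b=0 d=0 e=1 c=0 h=0 a=0
t14.Δ4 g=0 clk=1 b=0 d=1 e=1 c=0 h=0 a=0
t15.Δ0 g=0 clk=1 b=0 d=1 e=1 c=0 h=0 a=0
t15.Δ1 g=0 clk=0 b=0 d=1 e=1 c=0 h=0 a=0
t16.Δ0 g=0 clk=0 b=0 d=1 e=1 c=0 h=0 a=0
t16.Δ1 g=0 clk=1 b=0 d=1 e=1 c=0 h=0 a=0
t16.Δ2 g=1 clk=1 b=0 d=1 e=1 c=0 h=0 a=0
t16.Δ3 g=1 clk=1 b=0 d=1 e=0 c=0 h=0 a=0
t16.Δ4 g=1 clk=1 b=0 d=0 e=0 c=0 h=0 a=0
t17.Δ0 g=1 clk=1 b=0 d=0 e=0 c=0 h=0 a=0
t17.Δ1 g=1 clk=0 b=0 d=0 e=0 c=0 h=0 a=0
t18.Δ0 g=1 clk=0 b=0 d=0 e=0 c=0 h=0 a=0
t18.Δ1 g=1 clk=1 b=0 d=0 e=0 c=0 h=0 a=0
t18.Δ2 g=0 clk=1 b=0 d=0 e=0 c=0 h=0 a=0
t18.Δ3 g=0 clk=1 b=0 d=0 e=1 c=0 h=0 a=0
t18.Δ4 g=0 clk=1 b=0 d=1 e=1 c=0 h=0 a=0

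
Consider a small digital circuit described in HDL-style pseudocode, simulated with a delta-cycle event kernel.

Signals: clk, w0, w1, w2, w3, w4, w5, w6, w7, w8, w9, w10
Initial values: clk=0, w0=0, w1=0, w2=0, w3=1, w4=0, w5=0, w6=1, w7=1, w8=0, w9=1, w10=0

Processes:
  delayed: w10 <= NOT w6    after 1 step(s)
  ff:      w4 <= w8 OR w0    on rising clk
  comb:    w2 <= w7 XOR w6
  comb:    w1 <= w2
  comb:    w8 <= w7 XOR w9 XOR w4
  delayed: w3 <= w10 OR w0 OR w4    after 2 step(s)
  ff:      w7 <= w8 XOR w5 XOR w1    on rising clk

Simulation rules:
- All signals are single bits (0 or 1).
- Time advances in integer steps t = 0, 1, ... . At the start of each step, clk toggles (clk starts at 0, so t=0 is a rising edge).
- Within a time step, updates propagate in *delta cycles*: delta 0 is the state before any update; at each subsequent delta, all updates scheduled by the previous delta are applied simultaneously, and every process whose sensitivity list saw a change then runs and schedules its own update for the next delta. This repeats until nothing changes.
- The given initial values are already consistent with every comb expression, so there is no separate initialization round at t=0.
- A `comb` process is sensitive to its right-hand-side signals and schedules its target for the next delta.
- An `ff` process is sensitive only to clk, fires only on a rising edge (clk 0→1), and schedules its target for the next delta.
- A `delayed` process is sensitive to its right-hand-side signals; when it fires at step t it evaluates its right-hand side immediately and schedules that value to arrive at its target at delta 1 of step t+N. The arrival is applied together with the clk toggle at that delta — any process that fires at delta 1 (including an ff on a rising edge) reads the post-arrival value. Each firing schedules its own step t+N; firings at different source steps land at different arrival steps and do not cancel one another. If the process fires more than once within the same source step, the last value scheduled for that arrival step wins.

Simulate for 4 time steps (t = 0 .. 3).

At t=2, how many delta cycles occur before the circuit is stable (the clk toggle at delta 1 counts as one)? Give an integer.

3

t=0 Δ0: clk=0 w10=0 w7=1 w1=0 w2=0 w9=1 w6=1 w3=1 w5=0 w8=0 w0=0 w4=0
  Δ1: clk:0→1
  Δ2: w7:1→0
  Δ3: w2:0→1, w8:0→1
  Δ4: w1:0→1
  (4Δ to stable)
t=1 Δ0: clk=1 w10=0 w7=0 w1=1 w2=1 w9=1 w6=1 w3=1 w5=0 w8=1 w0=0 w4=0
  Δ1: clk:1→0
  (1Δ to stable)
t=2 Δ0: clk=0 w10=0 w7=0 w1=1 w2=1 w9=1 w6=1 w3=1 w5=0 w8=1 w0=0 w4=0
  Δ1: clk:0→1
  Δ2: w4:0→1
  Δ3: w8:1→0
  (3Δ to stable)
t=3 Δ0: clk=1 w10=0 w7=0 w1=1 w2=1 w9=1 w6=1 w3=1 w5=0 w8=0 w0=0 w4=1
  Δ1: clk:1→0
  (1Δ to stable)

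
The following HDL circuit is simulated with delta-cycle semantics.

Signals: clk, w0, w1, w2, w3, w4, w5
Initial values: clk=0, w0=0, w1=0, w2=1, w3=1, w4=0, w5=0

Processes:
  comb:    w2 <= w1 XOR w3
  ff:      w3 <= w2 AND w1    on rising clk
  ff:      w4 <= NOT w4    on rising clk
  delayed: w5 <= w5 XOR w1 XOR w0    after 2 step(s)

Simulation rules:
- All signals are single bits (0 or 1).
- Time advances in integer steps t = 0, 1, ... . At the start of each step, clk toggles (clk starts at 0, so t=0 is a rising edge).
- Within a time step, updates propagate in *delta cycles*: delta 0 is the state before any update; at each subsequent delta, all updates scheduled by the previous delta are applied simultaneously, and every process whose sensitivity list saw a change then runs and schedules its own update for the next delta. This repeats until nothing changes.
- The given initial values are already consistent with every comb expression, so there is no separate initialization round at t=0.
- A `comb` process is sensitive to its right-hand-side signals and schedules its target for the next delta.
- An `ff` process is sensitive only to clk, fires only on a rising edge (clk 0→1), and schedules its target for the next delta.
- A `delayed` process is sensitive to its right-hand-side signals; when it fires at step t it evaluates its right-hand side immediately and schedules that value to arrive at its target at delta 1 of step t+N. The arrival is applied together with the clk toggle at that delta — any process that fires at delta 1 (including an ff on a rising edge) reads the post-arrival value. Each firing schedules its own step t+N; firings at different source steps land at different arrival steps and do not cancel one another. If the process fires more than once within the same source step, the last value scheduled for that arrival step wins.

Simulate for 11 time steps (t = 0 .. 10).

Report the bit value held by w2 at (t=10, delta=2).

t0.Δ0 w4=0 w2=1 w1=0 w5=0 clk=0 w0=0 w3=1
t0.Δ1 w4=0 w2=1 w1=0 w5=0 clk=1 w0=0 w3=1
t0.Δ2 w4=1 w2=1 w1=0 w5=0 clk=1 w0=0 w3=0
t0.Δ3 w4=1 w2=0 w1=0 w5=0 clk=1 w0=0 w3=0
t1.Δ0 w4=1 w2=0 w1=0 w5=0 clk=1 w0=0 w3=0
t1.Δ1 w4=1 w2=0 w1=0 w5=0 clk=0 w0=0 w3=0
t2.Δ0 w4=1 w2=0 w1=0 w5=0 clk=0 w0=0 w3=0
t2.Δ1 w4=1 w2=0 w1=0 w5=0 clk=1 w0=0 w3=0
t2.Δ2 w4=0 w2=0 w1=0 w5=0 clk=1 w0=0 w3=0
t3.Δ0 w4=0 w2=0 w1=0 w5=0 clk=1 w0=0 w3=0
t3.Δ1 w4=0 w2=0 w1=0 w5=0 clk=0 w0=0 w3=0
t4.Δ0 w4=0 w2=0 w1=0 w5=0 clk=0 w0=0 w3=0
t4.Δ1 w4=0 w2=0 w1=0 w5=0 clk=1 w0=0 w3=0
t4.Δ2 w4=1 w2=0 w1=0 w5=0 clk=1 w0=0 w3=0
t5.Δ0 w4=1 w2=0 w1=0 w5=0 clk=1 w0=0 w3=0
t5.Δ1 w4=1 w2=0 w1=0 w5=0 clk=0 w0=0 w3=0
t6.Δ0 w4=1 w2=0 w1=0 w5=0 clk=0 w0=0 w3=0
t6.Δ1 w4=1 w2=0 w1=0 w5=0 clk=1 w0=0 w3=0
t6.Δ2 w4=0 w2=0 w1=0 w5=0 clk=1 w0=0 w3=0
t7.Δ0 w4=0 w2=0 w1=0 w5=0 clk=1 w0=0 w3=0
t7.Δ1 w4=0 w2=0 w1=0 w5=0 clk=0 w0=0 w3=0
t8.Δ0 w4=0 w2=0 w1=0 w5=0 clk=0 w0=0 w3=0
t8.Δ1 w4=0 w2=0 w1=0 w5=0 clk=1 w0=0 w3=0
t8.Δ2 w4=1 w2=0 w1=0 w5=0 clk=1 w0=0 w3=0
t9.Δ0 w4=1 w2=0 w1=0 w5=0 clk=1 w0=0 w3=0
t9.Δ1 w4=1 w2=0 w1=0 w5=0 clk=0 w0=0 w3=0
t10.Δ0 w4=1 w2=0 w1=0 w5=0 clk=0 w0=0 w3=0
t10.Δ1 w4=1 w2=0 w1=0 w5=0 clk=1 w0=0 w3=0
t10.Δ2 w4=0 w2=0 w1=0 w5=0 clk=1 w0=0 w3=0

0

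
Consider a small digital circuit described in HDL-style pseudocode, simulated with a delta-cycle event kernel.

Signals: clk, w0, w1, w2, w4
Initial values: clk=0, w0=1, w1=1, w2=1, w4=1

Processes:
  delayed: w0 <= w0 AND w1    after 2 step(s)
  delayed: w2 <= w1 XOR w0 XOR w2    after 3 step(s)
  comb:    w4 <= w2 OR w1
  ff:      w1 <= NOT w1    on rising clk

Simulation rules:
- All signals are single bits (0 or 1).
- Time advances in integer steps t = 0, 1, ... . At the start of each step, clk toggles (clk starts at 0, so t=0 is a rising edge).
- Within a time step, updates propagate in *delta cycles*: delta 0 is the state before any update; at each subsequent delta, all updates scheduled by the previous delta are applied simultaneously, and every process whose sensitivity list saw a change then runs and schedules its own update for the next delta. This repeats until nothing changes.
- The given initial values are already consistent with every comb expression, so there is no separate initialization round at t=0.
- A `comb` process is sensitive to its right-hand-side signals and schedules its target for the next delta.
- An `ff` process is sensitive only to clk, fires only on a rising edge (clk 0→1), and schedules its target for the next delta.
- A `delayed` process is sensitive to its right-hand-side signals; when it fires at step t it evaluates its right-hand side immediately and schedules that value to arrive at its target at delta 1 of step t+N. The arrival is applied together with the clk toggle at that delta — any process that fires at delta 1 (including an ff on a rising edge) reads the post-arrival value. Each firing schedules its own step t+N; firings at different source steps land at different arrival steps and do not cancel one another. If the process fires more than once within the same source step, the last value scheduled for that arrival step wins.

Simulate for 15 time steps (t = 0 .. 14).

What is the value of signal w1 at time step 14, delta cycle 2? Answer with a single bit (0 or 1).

1

[bits: w1,w0,clk,w2,w4]
t=0: Δ0=11011 Δ1=11111 Δ2=01111 | 2Δ
t=1: Δ0=01111 Δ1=01011 | 1Δ
t=2: Δ0=01011 Δ1=00111 Δ2=10111 | 2Δ
t=3: Δ0=10111 Δ1=10001 | 1Δ
t=4: Δ0=10001 Δ1=10101 Δ2=00101 Δ3=00100 | 3Δ
t=5: Δ0=00100 Δ1=00000 | 1Δ
t=6: Δ0=00000 Δ1=00110 Δ2=10111 | 2Δ
t=7: Δ0=10111 Δ1=10001 | 1Δ
t=8: Δ0=10001 Δ1=10101 Δ2=00101 Δ3=00100 | 3Δ
t=9: Δ0=00100 Δ1=00000 | 1Δ
t=10: Δ0=00000 Δ1=00110 Δ2=10111 | 2Δ
t=11: Δ0=10111 Δ1=10001 | 1Δ
t=12: Δ0=10001 Δ1=10101 Δ2=00101 Δ3=00100 | 3Δ
t=13: Δ0=00100 Δ1=00000 | 1Δ
t=14: Δ0=00000 Δ1=00110 Δ2=10111 | 2Δ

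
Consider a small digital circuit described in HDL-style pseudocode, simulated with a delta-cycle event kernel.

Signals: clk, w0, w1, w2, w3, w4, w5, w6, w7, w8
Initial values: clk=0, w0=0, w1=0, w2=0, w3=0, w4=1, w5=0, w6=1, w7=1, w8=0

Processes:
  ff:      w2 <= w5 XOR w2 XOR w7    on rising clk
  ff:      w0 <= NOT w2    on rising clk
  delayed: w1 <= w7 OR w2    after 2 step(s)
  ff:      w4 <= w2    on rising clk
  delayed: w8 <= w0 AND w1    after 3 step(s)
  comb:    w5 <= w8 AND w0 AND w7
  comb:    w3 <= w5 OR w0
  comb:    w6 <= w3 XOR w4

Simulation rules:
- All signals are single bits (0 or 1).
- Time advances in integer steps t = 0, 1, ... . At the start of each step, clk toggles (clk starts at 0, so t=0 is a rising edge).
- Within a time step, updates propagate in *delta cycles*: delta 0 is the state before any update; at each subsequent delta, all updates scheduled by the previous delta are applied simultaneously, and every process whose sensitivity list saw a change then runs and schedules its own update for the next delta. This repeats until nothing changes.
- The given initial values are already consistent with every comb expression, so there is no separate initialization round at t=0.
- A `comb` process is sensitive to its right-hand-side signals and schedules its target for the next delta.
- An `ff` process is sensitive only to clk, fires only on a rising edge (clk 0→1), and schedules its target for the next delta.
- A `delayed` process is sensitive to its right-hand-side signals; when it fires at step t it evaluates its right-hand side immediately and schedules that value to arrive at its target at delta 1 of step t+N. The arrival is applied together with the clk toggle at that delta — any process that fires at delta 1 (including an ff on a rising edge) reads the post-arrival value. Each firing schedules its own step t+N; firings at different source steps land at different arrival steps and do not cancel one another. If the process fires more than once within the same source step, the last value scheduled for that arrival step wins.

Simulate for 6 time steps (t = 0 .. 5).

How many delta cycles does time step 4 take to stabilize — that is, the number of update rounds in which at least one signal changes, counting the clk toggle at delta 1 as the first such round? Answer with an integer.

t0.Δ0 w4=1 w2=0 w7=1 w6=1 w1=0 clk=0 w3=0 w0=0 w8=0 w5=0
t0.Δ1 w4=1 w2=0 w7=1 w6=1 w1=0 clk=1 w3=0 w0=0 w8=0 w5=0
t0.Δ2 w4=0 w2=1 w7=1 w6=1 w1=0 clk=1 w3=0 w0=1 w8=0 w5=0
t0.Δ3 w4=0 w2=1 w7=1 w6=0 w1=0 clk=1 w3=1 w0=1 w8=0 w5=0
t0.Δ4 w4=0 w2=1 w7=1 w6=1 w1=0 clk=1 w3=1 w0=1 w8=0 w5=0
t1.Δ0 w4=0 w2=1 w7=1 w6=1 w1=0 clk=1 w3=1 w0=1 w8=0 w5=0
t1.Δ1 w4=0 w2=1 w7=1 w6=1 w1=0 clk=0 w3=1 w0=1 w8=0 w5=0
t2.Δ0 w4=0 w2=1 w7=1 w6=1 w1=0 clk=0 w3=1 w0=1 w8=0 w5=0
t2.Δ1 w4=0 w2=1 w7=1 w6=1 w1=1 clk=1 w3=1 w0=1 w8=0 w5=0
t2.Δ2 w4=1 w2=0 w7=1 w6=1 w1=1 clk=1 w3=1 w0=0 w8=0 w5=0
t2.Δ3 w4=1 w2=0 w7=1 w6=0 w1=1 clk=1 w3=0 w0=0 w8=0 w5=0
t2.Δ4 w4=1 w2=0 w7=1 w6=1 w1=1 clk=1 w3=0 w0=0 w8=0 w5=0
t3.Δ0 w4=1 w2=0 w7=1 w6=1 w1=1 clk=1 w3=0 w0=0 w8=0 w5=0
t3.Δ1 w4=1 w2=0 w7=1 w6=1 w1=1 clk=0 w3=0 w0=0 w8=0 w5=0
t4.Δ0 w4=1 w2=0 w7=1 w6=1 w1=1 clk=0 w3=0 w0=0 w8=0 w5=0
t4.Δ1 w4=1 w2=0 w7=1 w6=1 w1=1 clk=1 w3=0 w0=0 w8=0 w5=0
t4.Δ2 w4=0 w2=1 w7=1 w6=1 w1=1 clk=1 w3=0 w0=1 w8=0 w5=0
t4.Δ3 w4=0 w2=1 w7=1 w6=0 w1=1 clk=1 w3=1 w0=1 w8=0 w5=0
t4.Δ4 w4=0 w2=1 w7=1 w6=1 w1=1 clk=1 w3=1 w0=1 w8=0 w5=0
t5.Δ0 w4=0 w2=1 w7=1 w6=1 w1=1 clk=1 w3=1 w0=1 w8=0 w5=0
t5.Δ1 w4=0 w2=1 w7=1 w6=1 w1=1 clk=0 w3=1 w0=1 w8=0 w5=0

4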